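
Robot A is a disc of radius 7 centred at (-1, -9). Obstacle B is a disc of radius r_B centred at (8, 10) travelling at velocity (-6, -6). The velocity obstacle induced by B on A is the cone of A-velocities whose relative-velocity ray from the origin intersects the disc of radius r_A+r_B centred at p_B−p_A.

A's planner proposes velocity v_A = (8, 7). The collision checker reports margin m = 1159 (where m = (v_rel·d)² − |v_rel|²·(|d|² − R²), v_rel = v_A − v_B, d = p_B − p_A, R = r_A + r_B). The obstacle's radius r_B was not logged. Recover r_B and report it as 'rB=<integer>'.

m = 1159
d = (9, 19);  v_rel = (14, 13),  |v_rel|² = 365
v_rel×d = (14)·(19) − (13)·(9) = 149
since m = R²·365 − 149²:  R² = (22201 + 1159) / 365 = 64
R = √64 = 8  ⇒  r_B = 8 − 7 = 1

rB=1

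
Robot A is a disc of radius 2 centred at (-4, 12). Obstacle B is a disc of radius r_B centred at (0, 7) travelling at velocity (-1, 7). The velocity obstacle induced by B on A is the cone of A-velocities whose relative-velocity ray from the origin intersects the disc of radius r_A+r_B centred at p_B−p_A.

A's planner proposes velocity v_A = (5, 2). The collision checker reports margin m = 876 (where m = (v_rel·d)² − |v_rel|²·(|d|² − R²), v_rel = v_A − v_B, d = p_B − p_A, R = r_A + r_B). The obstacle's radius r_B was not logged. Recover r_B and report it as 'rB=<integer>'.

m = 876
d = (4, -5);  v_rel = (6, -5),  |v_rel|² = 61
v_rel×d = (6)·(-5) − (-5)·(4) = -10
since m = R²·61 − (-10)²:  R² = (100 + 876) / 61 = 16
R = √16 = 4  ⇒  r_B = 4 − 2 = 2

rB=2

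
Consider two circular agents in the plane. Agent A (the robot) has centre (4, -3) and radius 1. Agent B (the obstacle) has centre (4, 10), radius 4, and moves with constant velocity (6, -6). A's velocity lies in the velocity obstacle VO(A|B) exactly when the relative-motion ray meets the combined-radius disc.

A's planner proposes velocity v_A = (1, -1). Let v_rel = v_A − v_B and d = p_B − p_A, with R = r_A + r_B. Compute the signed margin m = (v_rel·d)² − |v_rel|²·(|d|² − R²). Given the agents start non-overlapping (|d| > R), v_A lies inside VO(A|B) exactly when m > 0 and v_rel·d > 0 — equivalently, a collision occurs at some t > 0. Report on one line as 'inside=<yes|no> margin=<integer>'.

d = (0, 13),  |d|² = 169;  R = 1+4 = 5,  c = 169−5² = 144
v_rel = (-5, 5),  |v_rel|² = 50;  v_rel·d = (-5)·(0) + (5)·(13) = 65
50·t² − 130·t + 144 = 0  ⇒  m = 65² − 50·144 = -2975
m = -2975 < 0,  v_rel·d = 65 > 0  ⇒  outside

inside=no margin=-2975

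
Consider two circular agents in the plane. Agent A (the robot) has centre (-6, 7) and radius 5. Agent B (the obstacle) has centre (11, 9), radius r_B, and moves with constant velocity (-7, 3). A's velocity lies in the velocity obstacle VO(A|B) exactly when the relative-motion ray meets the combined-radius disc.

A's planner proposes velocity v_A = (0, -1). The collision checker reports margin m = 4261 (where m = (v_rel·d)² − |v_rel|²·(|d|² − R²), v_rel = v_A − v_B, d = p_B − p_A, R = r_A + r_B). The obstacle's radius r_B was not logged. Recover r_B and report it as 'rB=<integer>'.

m = 4261
d = (17, 2);  v_rel = (7, -4),  |v_rel|² = 65
v_rel×d = (7)·(2) − (-4)·(17) = 82
since m = R²·65 − 82²:  R² = (6724 + 4261) / 65 = 169
R = √169 = 13  ⇒  r_B = 13 − 5 = 8

rB=8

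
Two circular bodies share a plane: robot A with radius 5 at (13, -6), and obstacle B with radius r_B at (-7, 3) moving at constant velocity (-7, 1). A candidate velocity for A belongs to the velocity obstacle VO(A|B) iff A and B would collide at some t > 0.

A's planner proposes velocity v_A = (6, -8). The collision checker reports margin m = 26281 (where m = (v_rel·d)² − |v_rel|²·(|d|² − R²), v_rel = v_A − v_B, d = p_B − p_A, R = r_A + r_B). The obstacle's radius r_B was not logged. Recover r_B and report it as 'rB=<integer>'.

m = 26281
d = (-20, 9);  v_rel = (13, -9),  |v_rel|² = 250
v_rel×d = (13)·(9) − (-9)·(-20) = -63
since m = R²·250 − (-63)²:  R² = (3969 + 26281) / 250 = 121
R = √121 = 11  ⇒  r_B = 11 − 5 = 6

rB=6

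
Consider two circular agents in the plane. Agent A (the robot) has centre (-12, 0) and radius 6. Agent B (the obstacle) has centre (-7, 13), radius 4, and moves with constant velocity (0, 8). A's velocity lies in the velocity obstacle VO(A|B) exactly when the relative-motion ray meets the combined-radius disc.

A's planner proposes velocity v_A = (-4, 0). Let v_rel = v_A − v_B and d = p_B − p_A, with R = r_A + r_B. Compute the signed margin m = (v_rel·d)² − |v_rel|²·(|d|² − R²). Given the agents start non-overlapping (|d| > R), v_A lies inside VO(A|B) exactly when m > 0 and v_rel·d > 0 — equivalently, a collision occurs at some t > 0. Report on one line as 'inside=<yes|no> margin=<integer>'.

d = (5, 13),  |d|² = 194;  R = 6+4 = 10,  c = 194−10² = 94
v_rel = (-4, -8),  |v_rel|² = 80;  v_rel·d = (-4)·(5) + (-8)·(13) = -124
80·t² + 248·t + 94 = 0  ⇒  m = (-124)² − 80·94 = 7856
m = 7856 > 0,  v_rel·d = -124 < 0  ⇒  outside

inside=no margin=7856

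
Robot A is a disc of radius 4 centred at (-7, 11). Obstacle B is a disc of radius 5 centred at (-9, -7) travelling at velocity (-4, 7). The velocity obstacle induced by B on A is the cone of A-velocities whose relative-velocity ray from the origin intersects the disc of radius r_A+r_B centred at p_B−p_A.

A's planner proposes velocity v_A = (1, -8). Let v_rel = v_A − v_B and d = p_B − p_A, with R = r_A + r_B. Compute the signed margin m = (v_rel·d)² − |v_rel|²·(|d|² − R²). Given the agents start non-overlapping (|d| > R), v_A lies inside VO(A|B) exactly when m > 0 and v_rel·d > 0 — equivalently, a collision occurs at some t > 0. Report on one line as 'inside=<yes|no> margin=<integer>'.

d = (-2, -18),  |d|² = 328;  R = 4+5 = 9,  c = 328−9² = 247
v_rel = (5, -15),  |v_rel|² = 250;  v_rel·d = (5)·(-2) + (-15)·(-18) = 260
250·t² − 520·t + 247 = 0  ⇒  m = 260² − 250·247 = 5850
m = 5850 > 0,  v_rel·d = 260 > 0  ⇒  inside

inside=yes margin=5850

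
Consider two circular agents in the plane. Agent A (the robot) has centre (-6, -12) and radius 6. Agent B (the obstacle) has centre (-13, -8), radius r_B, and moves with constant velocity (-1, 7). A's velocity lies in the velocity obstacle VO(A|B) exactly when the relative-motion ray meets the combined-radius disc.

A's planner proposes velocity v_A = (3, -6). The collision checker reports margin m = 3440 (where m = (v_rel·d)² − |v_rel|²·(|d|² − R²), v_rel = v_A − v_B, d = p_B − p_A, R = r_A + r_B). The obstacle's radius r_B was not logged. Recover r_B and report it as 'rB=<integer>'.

m = 3440
d = (-7, 4);  v_rel = (4, -13),  |v_rel|² = 185
v_rel×d = (4)·(4) − (-13)·(-7) = -75
since m = R²·185 − (-75)²:  R² = (5625 + 3440) / 185 = 49
R = √49 = 7  ⇒  r_B = 7 − 6 = 1

rB=1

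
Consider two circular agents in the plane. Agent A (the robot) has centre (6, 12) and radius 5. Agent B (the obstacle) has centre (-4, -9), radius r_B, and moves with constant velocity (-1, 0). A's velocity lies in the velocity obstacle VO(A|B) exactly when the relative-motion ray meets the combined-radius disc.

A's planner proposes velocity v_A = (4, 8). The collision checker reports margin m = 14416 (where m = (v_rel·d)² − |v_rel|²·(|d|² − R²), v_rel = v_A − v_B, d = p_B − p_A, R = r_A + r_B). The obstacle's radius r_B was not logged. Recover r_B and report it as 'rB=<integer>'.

m = 14416
d = (-10, -21);  v_rel = (5, 8),  |v_rel|² = 89
v_rel×d = (5)·(-21) − (8)·(-10) = -25
since m = R²·89 − (-25)²:  R² = (625 + 14416) / 89 = 169
R = √169 = 13  ⇒  r_B = 13 − 5 = 8

rB=8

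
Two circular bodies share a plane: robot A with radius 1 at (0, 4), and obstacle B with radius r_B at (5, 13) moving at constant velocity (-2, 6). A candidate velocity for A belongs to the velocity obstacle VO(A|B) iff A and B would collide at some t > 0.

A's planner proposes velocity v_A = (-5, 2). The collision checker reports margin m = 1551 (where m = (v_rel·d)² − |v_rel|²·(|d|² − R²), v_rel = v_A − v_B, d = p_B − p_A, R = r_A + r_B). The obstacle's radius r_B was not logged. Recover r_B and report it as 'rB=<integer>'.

m = 1551
d = (5, 9);  v_rel = (-3, -4),  |v_rel|² = 25
v_rel×d = (-3)·(9) − (-4)·(5) = -7
since m = R²·25 − (-7)²:  R² = (49 + 1551) / 25 = 64
R = √64 = 8  ⇒  r_B = 8 − 1 = 7

rB=7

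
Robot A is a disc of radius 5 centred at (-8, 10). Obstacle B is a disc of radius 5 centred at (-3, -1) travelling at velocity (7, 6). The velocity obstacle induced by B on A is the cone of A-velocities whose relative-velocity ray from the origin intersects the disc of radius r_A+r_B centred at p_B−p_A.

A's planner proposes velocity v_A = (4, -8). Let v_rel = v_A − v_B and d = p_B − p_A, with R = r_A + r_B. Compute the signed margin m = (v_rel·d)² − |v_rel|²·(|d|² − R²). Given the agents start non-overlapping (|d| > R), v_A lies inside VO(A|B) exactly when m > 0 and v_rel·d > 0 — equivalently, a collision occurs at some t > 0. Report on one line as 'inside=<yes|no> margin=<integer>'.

d = (5, -11),  |d|² = 146;  R = 5+5 = 10,  c = 146−10² = 46
v_rel = (-3, -14),  |v_rel|² = 205;  v_rel·d = (-3)·(5) + (-14)·(-11) = 139
205·t² − 278·t + 46 = 0  ⇒  m = 139² − 205·46 = 9891
m = 9891 > 0,  v_rel·d = 139 > 0  ⇒  inside

inside=yes margin=9891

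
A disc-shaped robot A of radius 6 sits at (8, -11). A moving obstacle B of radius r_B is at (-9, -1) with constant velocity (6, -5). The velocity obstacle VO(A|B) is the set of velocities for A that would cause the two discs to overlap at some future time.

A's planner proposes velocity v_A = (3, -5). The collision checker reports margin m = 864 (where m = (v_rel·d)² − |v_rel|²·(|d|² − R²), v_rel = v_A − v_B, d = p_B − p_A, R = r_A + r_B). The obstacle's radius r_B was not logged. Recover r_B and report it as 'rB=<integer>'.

m = 864
d = (-17, 10);  v_rel = (-3, 0),  |v_rel|² = 9
v_rel×d = (-3)·(10) − (0)·(-17) = -30
since m = R²·9 − (-30)²:  R² = (900 + 864) / 9 = 196
R = √196 = 14  ⇒  r_B = 14 − 6 = 8

rB=8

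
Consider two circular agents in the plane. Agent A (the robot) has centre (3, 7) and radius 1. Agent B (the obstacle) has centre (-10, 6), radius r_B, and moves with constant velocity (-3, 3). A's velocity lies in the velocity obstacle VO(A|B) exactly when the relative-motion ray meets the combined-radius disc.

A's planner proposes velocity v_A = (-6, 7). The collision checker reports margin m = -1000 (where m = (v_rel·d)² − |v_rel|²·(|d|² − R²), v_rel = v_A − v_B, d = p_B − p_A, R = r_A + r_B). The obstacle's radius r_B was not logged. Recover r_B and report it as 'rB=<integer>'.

m = -1000
d = (-13, -1);  v_rel = (-3, 4),  |v_rel|² = 25
v_rel×d = (-3)·(-1) − (4)·(-13) = 55
since m = R²·25 − 55²:  R² = (3025 + -1000) / 25 = 81
R = √81 = 9  ⇒  r_B = 9 − 1 = 8

rB=8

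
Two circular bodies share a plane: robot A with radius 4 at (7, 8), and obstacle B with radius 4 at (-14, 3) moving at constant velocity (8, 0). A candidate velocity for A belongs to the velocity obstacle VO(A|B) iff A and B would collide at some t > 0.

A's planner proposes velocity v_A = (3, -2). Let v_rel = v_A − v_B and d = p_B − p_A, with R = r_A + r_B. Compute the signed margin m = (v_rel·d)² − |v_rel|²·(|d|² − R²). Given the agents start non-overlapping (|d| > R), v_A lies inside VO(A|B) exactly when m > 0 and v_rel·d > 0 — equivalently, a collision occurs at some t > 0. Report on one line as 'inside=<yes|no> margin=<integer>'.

d = (-21, -5),  |d|² = 466;  R = 4+4 = 8,  c = 466−8² = 402
v_rel = (-5, -2),  |v_rel|² = 29;  v_rel·d = (-5)·(-21) + (-2)·(-5) = 115
29·t² − 230·t + 402 = 0  ⇒  m = 115² − 29·402 = 1567
m = 1567 > 0,  v_rel·d = 115 > 0  ⇒  inside

inside=yes margin=1567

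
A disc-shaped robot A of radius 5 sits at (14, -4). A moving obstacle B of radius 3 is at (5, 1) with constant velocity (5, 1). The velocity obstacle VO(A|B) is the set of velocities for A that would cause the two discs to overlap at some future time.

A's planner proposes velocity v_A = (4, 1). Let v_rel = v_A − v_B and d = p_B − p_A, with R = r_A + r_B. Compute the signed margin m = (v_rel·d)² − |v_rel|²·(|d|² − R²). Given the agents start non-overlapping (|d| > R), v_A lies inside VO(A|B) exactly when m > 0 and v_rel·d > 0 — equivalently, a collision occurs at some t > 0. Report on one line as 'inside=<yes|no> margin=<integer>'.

d = (-9, 5),  |d|² = 106;  R = 5+3 = 8,  c = 106−8² = 42
v_rel = (-1, 0),  |v_rel|² = 1;  v_rel·d = (-1)·(-9) + (0)·(5) = 9
1·t² − 18·t + 42 = 0  ⇒  m = 9² − 1·42 = 39
m = 39 > 0,  v_rel·d = 9 > 0  ⇒  inside

inside=yes margin=39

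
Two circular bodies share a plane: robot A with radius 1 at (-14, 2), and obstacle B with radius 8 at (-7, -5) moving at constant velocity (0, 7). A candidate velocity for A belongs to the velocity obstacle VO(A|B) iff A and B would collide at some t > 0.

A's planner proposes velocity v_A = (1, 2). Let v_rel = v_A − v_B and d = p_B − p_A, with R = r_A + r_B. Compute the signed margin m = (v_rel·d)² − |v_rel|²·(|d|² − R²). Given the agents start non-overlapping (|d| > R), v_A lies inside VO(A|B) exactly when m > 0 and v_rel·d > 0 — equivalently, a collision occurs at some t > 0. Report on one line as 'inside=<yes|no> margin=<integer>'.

d = (7, -7),  |d|² = 98;  R = 1+8 = 9,  c = 98−9² = 17
v_rel = (1, -5),  |v_rel|² = 26;  v_rel·d = (1)·(7) + (-5)·(-7) = 42
26·t² − 84·t + 17 = 0  ⇒  m = 42² − 26·17 = 1322
m = 1322 > 0,  v_rel·d = 42 > 0  ⇒  inside

inside=yes margin=1322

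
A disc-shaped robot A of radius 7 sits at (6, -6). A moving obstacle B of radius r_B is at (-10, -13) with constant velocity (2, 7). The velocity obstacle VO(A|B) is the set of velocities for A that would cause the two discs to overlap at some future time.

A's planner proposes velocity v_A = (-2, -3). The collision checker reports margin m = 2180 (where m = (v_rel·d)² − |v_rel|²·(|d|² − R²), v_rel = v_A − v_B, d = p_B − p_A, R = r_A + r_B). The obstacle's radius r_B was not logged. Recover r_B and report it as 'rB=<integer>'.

m = 2180
d = (-16, -7);  v_rel = (-4, -10),  |v_rel|² = 116
v_rel×d = (-4)·(-7) − (-10)·(-16) = -132
since m = R²·116 − (-132)²:  R² = (17424 + 2180) / 116 = 169
R = √169 = 13  ⇒  r_B = 13 − 7 = 6

rB=6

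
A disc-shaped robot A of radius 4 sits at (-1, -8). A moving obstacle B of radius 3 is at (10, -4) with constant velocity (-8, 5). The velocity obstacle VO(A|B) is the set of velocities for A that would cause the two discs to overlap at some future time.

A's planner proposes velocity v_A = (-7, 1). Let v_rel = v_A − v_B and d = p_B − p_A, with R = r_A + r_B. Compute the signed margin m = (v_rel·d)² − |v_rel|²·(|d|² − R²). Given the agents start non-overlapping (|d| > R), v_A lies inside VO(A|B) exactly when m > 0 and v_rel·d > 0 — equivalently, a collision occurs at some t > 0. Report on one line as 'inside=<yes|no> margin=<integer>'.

d = (11, 4),  |d|² = 137;  R = 4+3 = 7,  c = 137−7² = 88
v_rel = (1, -4),  |v_rel|² = 17;  v_rel·d = (1)·(11) + (-4)·(4) = -5
17·t² + 10·t + 88 = 0  ⇒  m = (-5)² − 17·88 = -1471
m = -1471 < 0,  v_rel·d = -5 < 0  ⇒  outside

inside=no margin=-1471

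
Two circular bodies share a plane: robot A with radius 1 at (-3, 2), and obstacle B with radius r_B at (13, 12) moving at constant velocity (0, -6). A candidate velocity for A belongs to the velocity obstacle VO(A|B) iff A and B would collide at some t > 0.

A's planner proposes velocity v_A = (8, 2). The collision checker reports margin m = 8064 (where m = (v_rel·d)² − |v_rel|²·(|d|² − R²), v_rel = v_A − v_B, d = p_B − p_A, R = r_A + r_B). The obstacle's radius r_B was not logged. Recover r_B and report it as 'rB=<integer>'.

m = 8064
d = (16, 10);  v_rel = (8, 8),  |v_rel|² = 128
v_rel×d = (8)·(10) − (8)·(16) = -48
since m = R²·128 − (-48)²:  R² = (2304 + 8064) / 128 = 81
R = √81 = 9  ⇒  r_B = 9 − 1 = 8

rB=8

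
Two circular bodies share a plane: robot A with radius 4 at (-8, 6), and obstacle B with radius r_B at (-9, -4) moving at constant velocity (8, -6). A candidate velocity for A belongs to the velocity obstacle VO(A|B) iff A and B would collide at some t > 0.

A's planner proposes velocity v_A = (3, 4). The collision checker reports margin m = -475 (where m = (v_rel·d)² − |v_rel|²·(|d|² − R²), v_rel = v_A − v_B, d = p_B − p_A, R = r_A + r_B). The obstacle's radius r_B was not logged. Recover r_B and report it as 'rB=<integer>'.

m = -475
d = (-1, -10);  v_rel = (-5, 10),  |v_rel|² = 125
v_rel×d = (-5)·(-10) − (10)·(-1) = 60
since m = R²·125 − 60²:  R² = (3600 + -475) / 125 = 25
R = √25 = 5  ⇒  r_B = 5 − 4 = 1

rB=1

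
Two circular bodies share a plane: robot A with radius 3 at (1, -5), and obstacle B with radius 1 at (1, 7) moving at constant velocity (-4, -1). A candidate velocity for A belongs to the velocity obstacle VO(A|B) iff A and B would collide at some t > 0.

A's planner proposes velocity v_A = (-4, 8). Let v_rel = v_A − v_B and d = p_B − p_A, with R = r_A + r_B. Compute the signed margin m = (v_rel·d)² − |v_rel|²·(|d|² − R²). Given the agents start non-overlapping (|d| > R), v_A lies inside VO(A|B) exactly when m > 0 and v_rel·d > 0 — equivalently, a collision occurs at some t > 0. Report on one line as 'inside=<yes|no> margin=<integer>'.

d = (0, 12),  |d|² = 144;  R = 3+1 = 4,  c = 144−4² = 128
v_rel = (0, 9),  |v_rel|² = 81;  v_rel·d = (0)·(0) + (9)·(12) = 108
81·t² − 216·t + 128 = 0  ⇒  m = 108² − 81·128 = 1296
m = 1296 > 0,  v_rel·d = 108 > 0  ⇒  inside

inside=yes margin=1296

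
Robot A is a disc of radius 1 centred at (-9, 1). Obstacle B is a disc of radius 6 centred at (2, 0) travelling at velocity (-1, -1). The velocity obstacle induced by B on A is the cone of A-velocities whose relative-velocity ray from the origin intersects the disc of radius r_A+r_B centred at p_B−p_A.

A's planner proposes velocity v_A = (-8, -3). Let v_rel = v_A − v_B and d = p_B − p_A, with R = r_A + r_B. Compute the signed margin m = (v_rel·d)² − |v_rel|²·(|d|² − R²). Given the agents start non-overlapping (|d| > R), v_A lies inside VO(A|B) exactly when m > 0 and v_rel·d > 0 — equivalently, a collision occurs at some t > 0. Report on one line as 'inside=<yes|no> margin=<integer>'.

d = (11, -1),  |d|² = 122;  R = 1+6 = 7,  c = 122−7² = 73
v_rel = (-7, -2),  |v_rel|² = 53;  v_rel·d = (-7)·(11) + (-2)·(-1) = -75
53·t² + 150·t + 73 = 0  ⇒  m = (-75)² − 53·73 = 1756
m = 1756 > 0,  v_rel·d = -75 < 0  ⇒  outside

inside=no margin=1756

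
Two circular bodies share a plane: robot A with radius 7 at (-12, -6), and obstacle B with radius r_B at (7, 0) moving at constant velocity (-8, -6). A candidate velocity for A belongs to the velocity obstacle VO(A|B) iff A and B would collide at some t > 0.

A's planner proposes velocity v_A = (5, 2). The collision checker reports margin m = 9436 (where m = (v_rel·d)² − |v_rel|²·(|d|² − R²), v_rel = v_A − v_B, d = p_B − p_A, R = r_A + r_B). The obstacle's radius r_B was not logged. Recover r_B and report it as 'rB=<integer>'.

m = 9436
d = (19, 6);  v_rel = (13, 8),  |v_rel|² = 233
v_rel×d = (13)·(6) − (8)·(19) = -74
since m = R²·233 − (-74)²:  R² = (5476 + 9436) / 233 = 64
R = √64 = 8  ⇒  r_B = 8 − 7 = 1

rB=1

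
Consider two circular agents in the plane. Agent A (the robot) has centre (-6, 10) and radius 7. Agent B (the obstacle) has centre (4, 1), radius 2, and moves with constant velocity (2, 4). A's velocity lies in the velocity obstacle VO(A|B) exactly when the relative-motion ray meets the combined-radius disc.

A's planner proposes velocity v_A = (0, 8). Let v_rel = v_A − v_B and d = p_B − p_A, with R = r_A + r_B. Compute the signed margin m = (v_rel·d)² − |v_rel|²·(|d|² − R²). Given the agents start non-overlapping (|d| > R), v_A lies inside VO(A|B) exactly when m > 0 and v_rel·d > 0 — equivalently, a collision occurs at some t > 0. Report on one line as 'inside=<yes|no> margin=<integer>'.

d = (10, -9),  |d|² = 181;  R = 7+2 = 9,  c = 181−9² = 100
v_rel = (-2, 4),  |v_rel|² = 20;  v_rel·d = (-2)·(10) + (4)·(-9) = -56
20·t² + 112·t + 100 = 0  ⇒  m = (-56)² − 20·100 = 1136
m = 1136 > 0,  v_rel·d = -56 < 0  ⇒  outside

inside=no margin=1136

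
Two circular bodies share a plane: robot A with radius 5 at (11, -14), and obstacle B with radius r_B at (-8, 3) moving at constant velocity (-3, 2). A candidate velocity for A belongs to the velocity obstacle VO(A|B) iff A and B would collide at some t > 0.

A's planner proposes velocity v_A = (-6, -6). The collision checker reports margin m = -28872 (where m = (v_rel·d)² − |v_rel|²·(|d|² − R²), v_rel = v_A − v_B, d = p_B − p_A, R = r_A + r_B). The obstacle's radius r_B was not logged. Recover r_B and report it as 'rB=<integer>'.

m = -28872
d = (-19, 17);  v_rel = (-3, -8),  |v_rel|² = 73
v_rel×d = (-3)·(17) − (-8)·(-19) = -203
since m = R²·73 − (-203)²:  R² = (41209 + -28872) / 73 = 169
R = √169 = 13  ⇒  r_B = 13 − 5 = 8

rB=8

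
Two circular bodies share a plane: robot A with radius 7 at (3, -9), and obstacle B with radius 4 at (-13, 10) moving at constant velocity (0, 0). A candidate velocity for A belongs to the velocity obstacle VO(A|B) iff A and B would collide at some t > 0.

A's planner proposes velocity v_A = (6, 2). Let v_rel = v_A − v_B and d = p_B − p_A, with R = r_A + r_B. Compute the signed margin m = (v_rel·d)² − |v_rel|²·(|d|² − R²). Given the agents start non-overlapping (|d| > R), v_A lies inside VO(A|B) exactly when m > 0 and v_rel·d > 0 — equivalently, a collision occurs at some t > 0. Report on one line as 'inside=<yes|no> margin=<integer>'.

d = (-16, 19),  |d|² = 617;  R = 7+4 = 11,  c = 617−11² = 496
v_rel = (6, 2),  |v_rel|² = 40;  v_rel·d = (6)·(-16) + (2)·(19) = -58
40·t² + 116·t + 496 = 0  ⇒  m = (-58)² − 40·496 = -16476
m = -16476 < 0,  v_rel·d = -58 < 0  ⇒  outside

inside=no margin=-16476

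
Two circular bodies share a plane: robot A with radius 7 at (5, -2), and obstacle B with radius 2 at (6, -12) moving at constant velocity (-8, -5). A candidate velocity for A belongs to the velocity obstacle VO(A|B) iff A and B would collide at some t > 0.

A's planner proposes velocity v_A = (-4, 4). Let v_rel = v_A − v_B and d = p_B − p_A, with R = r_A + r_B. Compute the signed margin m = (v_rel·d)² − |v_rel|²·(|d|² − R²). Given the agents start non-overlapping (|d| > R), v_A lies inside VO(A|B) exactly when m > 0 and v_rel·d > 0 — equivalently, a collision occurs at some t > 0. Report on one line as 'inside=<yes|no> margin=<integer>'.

d = (1, -10),  |d|² = 101;  R = 7+2 = 9,  c = 101−9² = 20
v_rel = (4, 9),  |v_rel|² = 97;  v_rel·d = (4)·(1) + (9)·(-10) = -86
97·t² + 172·t + 20 = 0  ⇒  m = (-86)² − 97·20 = 5456
m = 5456 > 0,  v_rel·d = -86 < 0  ⇒  outside

inside=no margin=5456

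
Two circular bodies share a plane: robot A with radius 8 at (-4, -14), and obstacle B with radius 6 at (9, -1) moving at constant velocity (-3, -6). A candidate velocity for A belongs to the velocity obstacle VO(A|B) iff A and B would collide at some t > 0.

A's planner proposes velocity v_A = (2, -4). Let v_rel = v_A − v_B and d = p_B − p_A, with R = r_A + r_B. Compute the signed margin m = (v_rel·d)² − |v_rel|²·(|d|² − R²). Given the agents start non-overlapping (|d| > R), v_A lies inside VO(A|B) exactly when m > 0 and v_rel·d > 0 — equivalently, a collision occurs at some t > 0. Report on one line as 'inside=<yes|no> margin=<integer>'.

d = (13, 13),  |d|² = 338;  R = 8+6 = 14,  c = 338−14² = 142
v_rel = (5, 2),  |v_rel|² = 29;  v_rel·d = (5)·(13) + (2)·(13) = 91
29·t² − 182·t + 142 = 0  ⇒  m = 91² − 29·142 = 4163
m = 4163 > 0,  v_rel·d = 91 > 0  ⇒  inside

inside=yes margin=4163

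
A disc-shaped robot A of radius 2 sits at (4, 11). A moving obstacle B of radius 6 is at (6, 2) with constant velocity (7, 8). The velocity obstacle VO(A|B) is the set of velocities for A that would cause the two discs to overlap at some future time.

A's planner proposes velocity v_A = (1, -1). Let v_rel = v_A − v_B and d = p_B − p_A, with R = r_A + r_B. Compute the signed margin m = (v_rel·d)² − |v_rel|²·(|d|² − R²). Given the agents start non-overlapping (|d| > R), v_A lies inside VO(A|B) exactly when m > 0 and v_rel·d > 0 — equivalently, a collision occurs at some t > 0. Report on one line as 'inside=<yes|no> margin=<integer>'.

d = (2, -9),  |d|² = 85;  R = 2+6 = 8,  c = 85−8² = 21
v_rel = (-6, -9),  |v_rel|² = 117;  v_rel·d = (-6)·(2) + (-9)·(-9) = 69
117·t² − 138·t + 21 = 0  ⇒  m = 69² − 117·21 = 2304
m = 2304 > 0,  v_rel·d = 69 > 0  ⇒  inside

inside=yes margin=2304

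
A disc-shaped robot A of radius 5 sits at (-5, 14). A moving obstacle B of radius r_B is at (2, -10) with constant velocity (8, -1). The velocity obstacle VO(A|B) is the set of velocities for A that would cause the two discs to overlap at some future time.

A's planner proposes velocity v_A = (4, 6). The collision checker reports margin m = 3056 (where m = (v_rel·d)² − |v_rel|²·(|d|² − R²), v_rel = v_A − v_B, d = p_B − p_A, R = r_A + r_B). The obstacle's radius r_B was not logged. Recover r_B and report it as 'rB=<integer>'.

m = 3056
d = (7, -24);  v_rel = (-4, 7),  |v_rel|² = 65
v_rel×d = (-4)·(-24) − (7)·(7) = 47
since m = R²·65 − 47²:  R² = (2209 + 3056) / 65 = 81
R = √81 = 9  ⇒  r_B = 9 − 5 = 4

rB=4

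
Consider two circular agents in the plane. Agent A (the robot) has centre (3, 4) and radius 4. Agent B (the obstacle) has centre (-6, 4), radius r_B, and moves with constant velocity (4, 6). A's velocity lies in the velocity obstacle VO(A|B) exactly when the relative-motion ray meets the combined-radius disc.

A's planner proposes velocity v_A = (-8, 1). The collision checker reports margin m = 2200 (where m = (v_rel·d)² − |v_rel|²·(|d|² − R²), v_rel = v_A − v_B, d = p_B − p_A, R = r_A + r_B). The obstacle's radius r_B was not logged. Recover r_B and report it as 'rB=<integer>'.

m = 2200
d = (-9, 0);  v_rel = (-12, -5),  |v_rel|² = 169
v_rel×d = (-12)·(0) − (-5)·(-9) = -45
since m = R²·169 − (-45)²:  R² = (2025 + 2200) / 169 = 25
R = √25 = 5  ⇒  r_B = 5 − 4 = 1

rB=1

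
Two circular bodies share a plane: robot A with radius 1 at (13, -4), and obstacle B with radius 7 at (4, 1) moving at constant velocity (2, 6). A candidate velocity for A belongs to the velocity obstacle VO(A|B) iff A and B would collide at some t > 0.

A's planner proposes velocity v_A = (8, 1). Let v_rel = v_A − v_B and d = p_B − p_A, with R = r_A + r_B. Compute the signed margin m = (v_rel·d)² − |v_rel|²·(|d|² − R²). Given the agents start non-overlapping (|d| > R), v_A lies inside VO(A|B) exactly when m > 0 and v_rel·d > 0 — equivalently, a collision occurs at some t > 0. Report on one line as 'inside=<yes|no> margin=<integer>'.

d = (-9, 5),  |d|² = 106;  R = 1+7 = 8,  c = 106−8² = 42
v_rel = (6, -5),  |v_rel|² = 61;  v_rel·d = (6)·(-9) + (-5)·(5) = -79
61·t² + 158·t + 42 = 0  ⇒  m = (-79)² − 61·42 = 3679
m = 3679 > 0,  v_rel·d = -79 < 0  ⇒  outside

inside=no margin=3679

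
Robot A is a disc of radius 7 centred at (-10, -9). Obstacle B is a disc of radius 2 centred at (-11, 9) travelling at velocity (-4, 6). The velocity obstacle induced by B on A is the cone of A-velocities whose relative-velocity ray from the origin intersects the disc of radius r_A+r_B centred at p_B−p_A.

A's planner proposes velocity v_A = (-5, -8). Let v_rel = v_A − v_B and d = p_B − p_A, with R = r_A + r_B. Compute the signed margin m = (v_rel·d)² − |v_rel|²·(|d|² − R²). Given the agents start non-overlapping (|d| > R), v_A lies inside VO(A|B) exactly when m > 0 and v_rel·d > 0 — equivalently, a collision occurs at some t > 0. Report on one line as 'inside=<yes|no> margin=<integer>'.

d = (-1, 18),  |d|² = 325;  R = 7+2 = 9,  c = 325−9² = 244
v_rel = (-1, -14),  |v_rel|² = 197;  v_rel·d = (-1)·(-1) + (-14)·(18) = -251
197·t² + 502·t + 244 = 0  ⇒  m = (-251)² − 197·244 = 14933
m = 14933 > 0,  v_rel·d = -251 < 0  ⇒  outside

inside=no margin=14933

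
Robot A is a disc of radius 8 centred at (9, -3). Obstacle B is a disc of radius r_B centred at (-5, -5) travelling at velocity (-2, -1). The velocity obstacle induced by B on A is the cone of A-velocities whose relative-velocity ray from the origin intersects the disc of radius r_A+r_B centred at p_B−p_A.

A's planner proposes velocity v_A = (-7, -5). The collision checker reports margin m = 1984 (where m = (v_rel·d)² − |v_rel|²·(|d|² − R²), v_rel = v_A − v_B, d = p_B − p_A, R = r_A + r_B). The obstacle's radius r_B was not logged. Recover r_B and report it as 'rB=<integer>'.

m = 1984
d = (-14, -2);  v_rel = (-5, -4),  |v_rel|² = 41
v_rel×d = (-5)·(-2) − (-4)·(-14) = -46
since m = R²·41 − (-46)²:  R² = (2116 + 1984) / 41 = 100
R = √100 = 10  ⇒  r_B = 10 − 8 = 2

rB=2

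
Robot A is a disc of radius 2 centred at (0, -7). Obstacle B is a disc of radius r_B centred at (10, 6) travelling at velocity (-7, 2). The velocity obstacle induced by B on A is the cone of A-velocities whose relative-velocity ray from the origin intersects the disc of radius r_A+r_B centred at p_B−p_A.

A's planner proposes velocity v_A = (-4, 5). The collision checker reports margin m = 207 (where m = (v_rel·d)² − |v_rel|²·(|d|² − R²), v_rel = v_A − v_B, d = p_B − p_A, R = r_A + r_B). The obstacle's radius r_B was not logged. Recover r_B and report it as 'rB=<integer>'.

m = 207
d = (10, 13);  v_rel = (3, 3),  |v_rel|² = 18
v_rel×d = (3)·(13) − (3)·(10) = 9
since m = R²·18 − 9²:  R² = (81 + 207) / 18 = 16
R = √16 = 4  ⇒  r_B = 4 − 2 = 2

rB=2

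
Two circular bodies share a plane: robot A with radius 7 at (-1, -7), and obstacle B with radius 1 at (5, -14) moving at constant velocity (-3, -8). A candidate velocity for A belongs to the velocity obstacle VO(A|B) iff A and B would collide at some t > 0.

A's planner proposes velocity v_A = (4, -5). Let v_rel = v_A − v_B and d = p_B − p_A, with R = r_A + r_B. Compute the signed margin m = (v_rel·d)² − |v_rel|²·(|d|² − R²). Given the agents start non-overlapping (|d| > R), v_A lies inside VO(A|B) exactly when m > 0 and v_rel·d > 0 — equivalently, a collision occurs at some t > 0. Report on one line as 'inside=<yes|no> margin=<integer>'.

d = (6, -7),  |d|² = 85;  R = 7+1 = 8,  c = 85−8² = 21
v_rel = (7, 3),  |v_rel|² = 58;  v_rel·d = (7)·(6) + (3)·(-7) = 21
58·t² − 42·t + 21 = 0  ⇒  m = 21² − 58·21 = -777
m = -777 < 0,  v_rel·d = 21 > 0  ⇒  outside

inside=no margin=-777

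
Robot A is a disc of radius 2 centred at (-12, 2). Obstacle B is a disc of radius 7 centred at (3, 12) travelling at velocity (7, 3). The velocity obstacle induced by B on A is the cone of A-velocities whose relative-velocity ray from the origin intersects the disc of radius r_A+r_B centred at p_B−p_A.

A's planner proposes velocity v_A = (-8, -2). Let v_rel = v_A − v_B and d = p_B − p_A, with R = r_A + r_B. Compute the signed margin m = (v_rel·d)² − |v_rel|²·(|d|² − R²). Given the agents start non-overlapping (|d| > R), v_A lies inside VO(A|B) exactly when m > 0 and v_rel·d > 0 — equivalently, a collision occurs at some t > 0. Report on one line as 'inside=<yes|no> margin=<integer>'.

d = (15, 10),  |d|² = 325;  R = 2+7 = 9,  c = 325−9² = 244
v_rel = (-15, -5),  |v_rel|² = 250;  v_rel·d = (-15)·(15) + (-5)·(10) = -275
250·t² + 550·t + 244 = 0  ⇒  m = (-275)² − 250·244 = 14625
m = 14625 > 0,  v_rel·d = -275 < 0  ⇒  outside

inside=no margin=14625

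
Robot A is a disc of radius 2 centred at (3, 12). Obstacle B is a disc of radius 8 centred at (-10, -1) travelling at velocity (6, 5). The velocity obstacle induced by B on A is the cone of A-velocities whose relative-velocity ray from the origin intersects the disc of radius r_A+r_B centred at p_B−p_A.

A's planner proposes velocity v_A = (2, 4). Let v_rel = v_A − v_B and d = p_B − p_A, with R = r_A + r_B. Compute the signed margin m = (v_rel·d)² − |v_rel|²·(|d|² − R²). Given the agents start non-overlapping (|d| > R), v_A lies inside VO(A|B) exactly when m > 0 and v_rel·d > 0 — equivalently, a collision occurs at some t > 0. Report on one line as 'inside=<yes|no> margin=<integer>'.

d = (-13, -13),  |d|² = 338;  R = 2+8 = 10,  c = 338−10² = 238
v_rel = (-4, -1),  |v_rel|² = 17;  v_rel·d = (-4)·(-13) + (-1)·(-13) = 65
17·t² − 130·t + 238 = 0  ⇒  m = 65² − 17·238 = 179
m = 179 > 0,  v_rel·d = 65 > 0  ⇒  inside

inside=yes margin=179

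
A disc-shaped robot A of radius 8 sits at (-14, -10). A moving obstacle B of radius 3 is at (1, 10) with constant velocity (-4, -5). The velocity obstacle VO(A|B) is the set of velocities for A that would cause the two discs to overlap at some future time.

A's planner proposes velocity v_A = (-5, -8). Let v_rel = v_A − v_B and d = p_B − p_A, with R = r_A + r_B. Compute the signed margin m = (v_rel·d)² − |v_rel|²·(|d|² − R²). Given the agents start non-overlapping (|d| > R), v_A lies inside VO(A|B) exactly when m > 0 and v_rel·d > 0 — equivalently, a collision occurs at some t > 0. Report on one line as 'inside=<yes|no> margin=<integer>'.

d = (15, 20),  |d|² = 625;  R = 8+3 = 11,  c = 625−11² = 504
v_rel = (-1, -3),  |v_rel|² = 10;  v_rel·d = (-1)·(15) + (-3)·(20) = -75
10·t² + 150·t + 504 = 0  ⇒  m = (-75)² − 10·504 = 585
m = 585 > 0,  v_rel·d = -75 < 0  ⇒  outside

inside=no margin=585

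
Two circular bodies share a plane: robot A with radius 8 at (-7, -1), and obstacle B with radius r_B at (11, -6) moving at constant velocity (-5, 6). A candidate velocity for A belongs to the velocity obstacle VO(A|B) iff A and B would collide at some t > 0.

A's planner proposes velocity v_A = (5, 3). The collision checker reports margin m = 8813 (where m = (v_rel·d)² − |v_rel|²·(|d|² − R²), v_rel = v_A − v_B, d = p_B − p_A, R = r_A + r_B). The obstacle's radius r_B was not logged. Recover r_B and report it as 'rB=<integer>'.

m = 8813
d = (18, -5);  v_rel = (10, -3),  |v_rel|² = 109
v_rel×d = (10)·(-5) − (-3)·(18) = 4
since m = R²·109 − 4²:  R² = (16 + 8813) / 109 = 81
R = √81 = 9  ⇒  r_B = 9 − 8 = 1

rB=1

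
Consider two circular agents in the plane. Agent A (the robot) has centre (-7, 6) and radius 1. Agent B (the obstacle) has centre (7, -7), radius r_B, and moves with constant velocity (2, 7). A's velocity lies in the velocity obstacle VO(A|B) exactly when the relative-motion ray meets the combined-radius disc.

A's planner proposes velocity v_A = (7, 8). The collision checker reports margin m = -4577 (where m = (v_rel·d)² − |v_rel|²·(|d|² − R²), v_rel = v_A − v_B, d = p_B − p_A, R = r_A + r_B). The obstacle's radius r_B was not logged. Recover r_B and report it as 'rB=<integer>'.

m = -4577
d = (14, -13);  v_rel = (5, 1),  |v_rel|² = 26
v_rel×d = (5)·(-13) − (1)·(14) = -79
since m = R²·26 − (-79)²:  R² = (6241 + -4577) / 26 = 64
R = √64 = 8  ⇒  r_B = 8 − 1 = 7

rB=7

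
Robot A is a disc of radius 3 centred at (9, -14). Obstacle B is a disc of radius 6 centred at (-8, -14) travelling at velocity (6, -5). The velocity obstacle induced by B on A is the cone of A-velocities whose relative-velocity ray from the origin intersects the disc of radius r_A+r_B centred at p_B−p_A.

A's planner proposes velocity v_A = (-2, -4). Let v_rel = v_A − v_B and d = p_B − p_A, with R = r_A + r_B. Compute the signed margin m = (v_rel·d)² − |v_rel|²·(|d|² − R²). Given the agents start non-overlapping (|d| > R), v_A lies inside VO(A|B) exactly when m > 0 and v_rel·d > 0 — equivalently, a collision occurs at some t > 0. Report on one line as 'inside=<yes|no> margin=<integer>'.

d = (-17, 0),  |d|² = 289;  R = 3+6 = 9,  c = 289−9² = 208
v_rel = (-8, 1),  |v_rel|² = 65;  v_rel·d = (-8)·(-17) + (1)·(0) = 136
65·t² − 272·t + 208 = 0  ⇒  m = 136² − 65·208 = 4976
m = 4976 > 0,  v_rel·d = 136 > 0  ⇒  inside

inside=yes margin=4976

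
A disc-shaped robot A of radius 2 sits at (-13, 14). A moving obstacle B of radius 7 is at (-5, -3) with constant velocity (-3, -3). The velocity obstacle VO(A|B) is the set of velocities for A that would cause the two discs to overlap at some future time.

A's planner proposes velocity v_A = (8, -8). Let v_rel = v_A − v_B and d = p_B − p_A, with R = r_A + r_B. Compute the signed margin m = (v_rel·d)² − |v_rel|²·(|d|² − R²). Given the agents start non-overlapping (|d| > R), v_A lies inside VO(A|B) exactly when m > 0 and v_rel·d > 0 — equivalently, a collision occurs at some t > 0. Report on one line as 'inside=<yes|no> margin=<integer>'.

d = (8, -17),  |d|² = 353;  R = 2+7 = 9,  c = 353−9² = 272
v_rel = (11, -5),  |v_rel|² = 146;  v_rel·d = (11)·(8) + (-5)·(-17) = 173
146·t² − 346·t + 272 = 0  ⇒  m = 173² − 146·272 = -9783
m = -9783 < 0,  v_rel·d = 173 > 0  ⇒  outside

inside=no margin=-9783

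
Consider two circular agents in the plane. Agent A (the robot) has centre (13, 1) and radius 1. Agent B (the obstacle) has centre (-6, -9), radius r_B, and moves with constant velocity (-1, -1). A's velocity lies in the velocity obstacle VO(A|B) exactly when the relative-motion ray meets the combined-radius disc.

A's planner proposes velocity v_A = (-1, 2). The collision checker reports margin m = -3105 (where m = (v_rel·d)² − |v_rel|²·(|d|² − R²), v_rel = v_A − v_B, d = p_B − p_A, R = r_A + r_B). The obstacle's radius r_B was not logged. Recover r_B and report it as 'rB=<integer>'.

m = -3105
d = (-19, -10);  v_rel = (0, 3),  |v_rel|² = 9
v_rel×d = (0)·(-10) − (3)·(-19) = 57
since m = R²·9 − 57²:  R² = (3249 + -3105) / 9 = 16
R = √16 = 4  ⇒  r_B = 4 − 1 = 3

rB=3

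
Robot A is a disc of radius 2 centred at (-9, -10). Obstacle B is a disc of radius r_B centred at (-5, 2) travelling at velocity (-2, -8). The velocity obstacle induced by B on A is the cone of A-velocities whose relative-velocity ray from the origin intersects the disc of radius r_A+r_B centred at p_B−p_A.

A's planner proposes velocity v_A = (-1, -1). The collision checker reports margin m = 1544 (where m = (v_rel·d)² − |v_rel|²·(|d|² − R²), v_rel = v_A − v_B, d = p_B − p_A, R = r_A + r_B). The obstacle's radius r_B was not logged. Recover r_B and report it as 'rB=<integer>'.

m = 1544
d = (4, 12);  v_rel = (1, 7),  |v_rel|² = 50
v_rel×d = (1)·(12) − (7)·(4) = -16
since m = R²·50 − (-16)²:  R² = (256 + 1544) / 50 = 36
R = √36 = 6  ⇒  r_B = 6 − 2 = 4

rB=4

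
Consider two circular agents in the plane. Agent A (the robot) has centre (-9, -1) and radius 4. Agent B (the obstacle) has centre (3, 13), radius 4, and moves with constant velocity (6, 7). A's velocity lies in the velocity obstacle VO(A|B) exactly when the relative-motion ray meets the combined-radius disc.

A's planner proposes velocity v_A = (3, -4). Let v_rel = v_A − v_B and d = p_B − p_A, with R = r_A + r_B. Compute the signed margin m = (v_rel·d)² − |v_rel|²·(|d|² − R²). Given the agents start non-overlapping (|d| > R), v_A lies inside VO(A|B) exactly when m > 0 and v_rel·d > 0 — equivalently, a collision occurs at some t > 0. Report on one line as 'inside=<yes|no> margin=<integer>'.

d = (12, 14),  |d|² = 340;  R = 4+4 = 8,  c = 340−8² = 276
v_rel = (-3, -11),  |v_rel|² = 130;  v_rel·d = (-3)·(12) + (-11)·(14) = -190
130·t² + 380·t + 276 = 0  ⇒  m = (-190)² − 130·276 = 220
m = 220 > 0,  v_rel·d = -190 < 0  ⇒  outside

inside=no margin=220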